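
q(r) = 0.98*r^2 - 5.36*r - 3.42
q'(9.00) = 12.28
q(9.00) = 27.72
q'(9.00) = 12.28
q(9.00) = 27.72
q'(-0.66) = -6.65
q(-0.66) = 0.54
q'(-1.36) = -8.03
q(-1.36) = 5.68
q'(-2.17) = -9.61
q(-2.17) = 12.83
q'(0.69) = -4.01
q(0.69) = -6.65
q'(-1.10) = -7.52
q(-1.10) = 3.66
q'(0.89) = -3.62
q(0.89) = -7.41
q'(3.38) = 1.26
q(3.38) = -10.34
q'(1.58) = -2.26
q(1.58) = -9.44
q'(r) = 1.96*r - 5.36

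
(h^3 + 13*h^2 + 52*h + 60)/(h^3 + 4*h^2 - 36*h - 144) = (h^2 + 7*h + 10)/(h^2 - 2*h - 24)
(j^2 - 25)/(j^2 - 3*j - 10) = (j + 5)/(j + 2)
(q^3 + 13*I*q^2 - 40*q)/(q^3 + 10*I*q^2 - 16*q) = (q + 5*I)/(q + 2*I)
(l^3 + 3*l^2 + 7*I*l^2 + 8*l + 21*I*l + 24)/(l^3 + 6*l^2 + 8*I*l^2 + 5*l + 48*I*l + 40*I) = (l^2 + l*(3 - I) - 3*I)/(l^2 + 6*l + 5)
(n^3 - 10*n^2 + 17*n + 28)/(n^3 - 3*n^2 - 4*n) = (n - 7)/n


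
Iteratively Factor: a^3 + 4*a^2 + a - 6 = (a + 2)*(a^2 + 2*a - 3) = (a - 1)*(a + 2)*(a + 3)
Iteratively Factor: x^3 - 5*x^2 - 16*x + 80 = (x + 4)*(x^2 - 9*x + 20) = (x - 4)*(x + 4)*(x - 5)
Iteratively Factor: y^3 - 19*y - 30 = (y + 2)*(y^2 - 2*y - 15) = (y - 5)*(y + 2)*(y + 3)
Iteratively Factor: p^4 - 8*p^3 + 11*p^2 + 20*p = (p + 1)*(p^3 - 9*p^2 + 20*p) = (p - 4)*(p + 1)*(p^2 - 5*p) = p*(p - 4)*(p + 1)*(p - 5)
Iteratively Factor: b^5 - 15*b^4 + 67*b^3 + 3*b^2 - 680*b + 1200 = (b - 5)*(b^4 - 10*b^3 + 17*b^2 + 88*b - 240) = (b - 5)^2*(b^3 - 5*b^2 - 8*b + 48) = (b - 5)^2*(b - 4)*(b^2 - b - 12) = (b - 5)^2*(b - 4)*(b + 3)*(b - 4)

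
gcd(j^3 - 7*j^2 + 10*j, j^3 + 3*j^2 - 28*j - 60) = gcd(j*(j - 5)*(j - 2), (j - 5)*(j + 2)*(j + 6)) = j - 5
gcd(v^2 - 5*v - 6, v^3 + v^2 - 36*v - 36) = v^2 - 5*v - 6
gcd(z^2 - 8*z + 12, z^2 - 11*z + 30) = z - 6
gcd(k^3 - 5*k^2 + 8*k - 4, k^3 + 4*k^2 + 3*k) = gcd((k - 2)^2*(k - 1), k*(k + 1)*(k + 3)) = 1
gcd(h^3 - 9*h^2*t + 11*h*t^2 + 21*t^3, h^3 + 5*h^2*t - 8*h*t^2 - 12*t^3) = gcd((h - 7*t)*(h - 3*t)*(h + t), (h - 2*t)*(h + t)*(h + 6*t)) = h + t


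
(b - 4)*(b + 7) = b^2 + 3*b - 28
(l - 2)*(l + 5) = l^2 + 3*l - 10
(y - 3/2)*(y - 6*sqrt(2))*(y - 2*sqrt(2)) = y^3 - 8*sqrt(2)*y^2 - 3*y^2/2 + 12*sqrt(2)*y + 24*y - 36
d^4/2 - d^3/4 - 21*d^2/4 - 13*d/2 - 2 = (d/2 + 1)*(d - 4)*(d + 1/2)*(d + 1)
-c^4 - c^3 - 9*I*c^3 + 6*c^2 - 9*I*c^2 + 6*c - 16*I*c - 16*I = (c + 2*I)*(c + 8*I)*(I*c + 1)*(I*c + I)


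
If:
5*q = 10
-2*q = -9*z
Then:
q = 2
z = 4/9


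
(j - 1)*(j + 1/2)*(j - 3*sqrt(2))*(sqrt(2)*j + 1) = sqrt(2)*j^4 - 5*j^3 - sqrt(2)*j^3/2 - 7*sqrt(2)*j^2/2 + 5*j^2/2 + 3*sqrt(2)*j/2 + 5*j/2 + 3*sqrt(2)/2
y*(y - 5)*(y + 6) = y^3 + y^2 - 30*y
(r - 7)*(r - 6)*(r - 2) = r^3 - 15*r^2 + 68*r - 84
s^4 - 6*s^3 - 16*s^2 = s^2*(s - 8)*(s + 2)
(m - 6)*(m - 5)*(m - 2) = m^3 - 13*m^2 + 52*m - 60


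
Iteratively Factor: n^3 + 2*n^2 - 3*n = (n + 3)*(n^2 - n) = (n - 1)*(n + 3)*(n)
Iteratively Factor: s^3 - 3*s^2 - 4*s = (s - 4)*(s^2 + s) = (s - 4)*(s + 1)*(s)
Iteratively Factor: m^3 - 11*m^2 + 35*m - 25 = (m - 5)*(m^2 - 6*m + 5) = (m - 5)^2*(m - 1)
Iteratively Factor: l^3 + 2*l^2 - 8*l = (l)*(l^2 + 2*l - 8) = l*(l + 4)*(l - 2)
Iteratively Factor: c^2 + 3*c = (c + 3)*(c)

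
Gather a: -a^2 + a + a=-a^2 + 2*a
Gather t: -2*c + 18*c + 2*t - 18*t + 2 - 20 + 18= 16*c - 16*t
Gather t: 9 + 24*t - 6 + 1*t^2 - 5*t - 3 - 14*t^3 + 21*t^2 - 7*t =-14*t^3 + 22*t^2 + 12*t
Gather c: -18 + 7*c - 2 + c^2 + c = c^2 + 8*c - 20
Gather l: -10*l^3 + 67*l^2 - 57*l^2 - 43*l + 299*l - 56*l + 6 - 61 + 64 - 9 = -10*l^3 + 10*l^2 + 200*l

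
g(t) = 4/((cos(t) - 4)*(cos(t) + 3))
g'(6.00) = -0.00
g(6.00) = -0.33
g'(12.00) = -0.01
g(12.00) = -0.33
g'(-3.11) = 0.00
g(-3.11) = -0.40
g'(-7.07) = -0.01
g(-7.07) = -0.33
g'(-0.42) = -0.01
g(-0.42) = -0.33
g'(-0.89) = -0.01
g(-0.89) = -0.33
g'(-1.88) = 0.05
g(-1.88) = -0.34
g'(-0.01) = -0.00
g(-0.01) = -0.33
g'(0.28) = 0.01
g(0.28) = -0.33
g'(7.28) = 0.00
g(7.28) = -0.33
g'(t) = 4*sin(t)/((cos(t) - 4)*(cos(t) + 3)^2) + 4*sin(t)/((cos(t) - 4)^2*(cos(t) + 3))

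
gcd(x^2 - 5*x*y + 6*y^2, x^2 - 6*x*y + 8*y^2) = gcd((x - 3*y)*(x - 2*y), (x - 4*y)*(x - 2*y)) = x - 2*y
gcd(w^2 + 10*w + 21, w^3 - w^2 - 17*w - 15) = w + 3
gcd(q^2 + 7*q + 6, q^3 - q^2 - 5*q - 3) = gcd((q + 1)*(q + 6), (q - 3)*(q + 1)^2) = q + 1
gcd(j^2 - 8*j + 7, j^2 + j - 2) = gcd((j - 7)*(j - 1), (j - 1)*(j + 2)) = j - 1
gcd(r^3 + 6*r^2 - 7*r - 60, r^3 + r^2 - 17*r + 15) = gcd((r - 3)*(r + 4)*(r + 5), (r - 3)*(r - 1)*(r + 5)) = r^2 + 2*r - 15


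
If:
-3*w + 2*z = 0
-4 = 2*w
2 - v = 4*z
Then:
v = 14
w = -2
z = -3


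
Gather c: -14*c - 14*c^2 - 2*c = -14*c^2 - 16*c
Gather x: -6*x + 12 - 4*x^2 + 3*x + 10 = -4*x^2 - 3*x + 22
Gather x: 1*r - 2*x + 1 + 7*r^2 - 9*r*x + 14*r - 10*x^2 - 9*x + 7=7*r^2 + 15*r - 10*x^2 + x*(-9*r - 11) + 8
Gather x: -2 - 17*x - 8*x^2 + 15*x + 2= -8*x^2 - 2*x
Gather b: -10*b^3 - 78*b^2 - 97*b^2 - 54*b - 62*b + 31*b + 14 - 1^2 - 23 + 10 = -10*b^3 - 175*b^2 - 85*b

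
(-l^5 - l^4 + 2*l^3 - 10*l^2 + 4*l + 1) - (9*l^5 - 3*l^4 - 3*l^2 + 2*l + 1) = -10*l^5 + 2*l^4 + 2*l^3 - 7*l^2 + 2*l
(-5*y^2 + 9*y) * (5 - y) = 5*y^3 - 34*y^2 + 45*y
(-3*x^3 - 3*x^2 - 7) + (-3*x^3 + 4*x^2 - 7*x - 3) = -6*x^3 + x^2 - 7*x - 10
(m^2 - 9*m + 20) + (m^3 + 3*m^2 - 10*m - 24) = m^3 + 4*m^2 - 19*m - 4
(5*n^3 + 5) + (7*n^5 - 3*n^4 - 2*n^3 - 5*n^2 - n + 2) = 7*n^5 - 3*n^4 + 3*n^3 - 5*n^2 - n + 7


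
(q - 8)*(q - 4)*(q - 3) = q^3 - 15*q^2 + 68*q - 96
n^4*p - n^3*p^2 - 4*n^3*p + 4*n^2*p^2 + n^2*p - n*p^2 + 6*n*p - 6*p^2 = (n - 3)*(n - 2)*(n - p)*(n*p + p)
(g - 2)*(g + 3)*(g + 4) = g^3 + 5*g^2 - 2*g - 24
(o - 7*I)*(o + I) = o^2 - 6*I*o + 7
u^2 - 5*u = u*(u - 5)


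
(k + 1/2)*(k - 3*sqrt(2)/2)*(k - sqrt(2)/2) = k^3 - 2*sqrt(2)*k^2 + k^2/2 - sqrt(2)*k + 3*k/2 + 3/4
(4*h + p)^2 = 16*h^2 + 8*h*p + p^2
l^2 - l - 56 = (l - 8)*(l + 7)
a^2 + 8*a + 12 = (a + 2)*(a + 6)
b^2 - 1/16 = (b - 1/4)*(b + 1/4)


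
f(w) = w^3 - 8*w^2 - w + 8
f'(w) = 3*w^2 - 16*w - 1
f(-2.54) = -57.46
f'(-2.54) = 58.99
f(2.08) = -19.69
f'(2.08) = -21.30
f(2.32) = -24.89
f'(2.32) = -21.97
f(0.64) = 4.35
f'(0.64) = -10.01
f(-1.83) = -23.09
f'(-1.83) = 38.33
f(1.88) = -15.51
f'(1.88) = -20.48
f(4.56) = -68.09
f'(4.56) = -11.58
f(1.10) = -1.45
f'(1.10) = -14.97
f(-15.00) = -5152.00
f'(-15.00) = 914.00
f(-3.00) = -88.00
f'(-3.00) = 74.00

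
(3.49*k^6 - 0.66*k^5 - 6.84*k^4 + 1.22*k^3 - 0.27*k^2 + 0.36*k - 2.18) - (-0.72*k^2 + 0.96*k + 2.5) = 3.49*k^6 - 0.66*k^5 - 6.84*k^4 + 1.22*k^3 + 0.45*k^2 - 0.6*k - 4.68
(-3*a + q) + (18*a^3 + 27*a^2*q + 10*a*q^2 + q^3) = 18*a^3 + 27*a^2*q + 10*a*q^2 - 3*a + q^3 + q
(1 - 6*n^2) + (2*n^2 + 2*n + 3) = -4*n^2 + 2*n + 4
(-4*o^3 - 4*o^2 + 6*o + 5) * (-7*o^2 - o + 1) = 28*o^5 + 32*o^4 - 42*o^3 - 45*o^2 + o + 5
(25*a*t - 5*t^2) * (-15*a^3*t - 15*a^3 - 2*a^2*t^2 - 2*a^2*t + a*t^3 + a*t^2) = -375*a^4*t^2 - 375*a^4*t + 25*a^3*t^3 + 25*a^3*t^2 + 35*a^2*t^4 + 35*a^2*t^3 - 5*a*t^5 - 5*a*t^4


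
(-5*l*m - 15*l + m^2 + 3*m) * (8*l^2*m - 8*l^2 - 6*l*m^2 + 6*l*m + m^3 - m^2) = -40*l^3*m^2 - 80*l^3*m + 120*l^3 + 38*l^2*m^3 + 76*l^2*m^2 - 114*l^2*m - 11*l*m^4 - 22*l*m^3 + 33*l*m^2 + m^5 + 2*m^4 - 3*m^3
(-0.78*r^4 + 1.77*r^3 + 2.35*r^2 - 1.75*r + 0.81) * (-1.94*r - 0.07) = 1.5132*r^5 - 3.3792*r^4 - 4.6829*r^3 + 3.2305*r^2 - 1.4489*r - 0.0567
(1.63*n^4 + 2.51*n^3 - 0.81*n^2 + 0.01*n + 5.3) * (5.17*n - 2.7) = 8.4271*n^5 + 8.5757*n^4 - 10.9647*n^3 + 2.2387*n^2 + 27.374*n - 14.31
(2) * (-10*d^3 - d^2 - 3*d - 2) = -20*d^3 - 2*d^2 - 6*d - 4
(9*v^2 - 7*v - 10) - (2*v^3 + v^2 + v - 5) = -2*v^3 + 8*v^2 - 8*v - 5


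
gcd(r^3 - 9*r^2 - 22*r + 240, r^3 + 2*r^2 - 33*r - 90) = r^2 - r - 30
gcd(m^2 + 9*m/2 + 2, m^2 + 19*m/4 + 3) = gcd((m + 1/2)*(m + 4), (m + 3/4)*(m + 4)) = m + 4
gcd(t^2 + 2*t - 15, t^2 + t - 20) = t + 5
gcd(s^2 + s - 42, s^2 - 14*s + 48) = s - 6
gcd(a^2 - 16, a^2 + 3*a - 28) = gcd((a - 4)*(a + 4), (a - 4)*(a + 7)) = a - 4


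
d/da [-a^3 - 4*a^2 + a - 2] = -3*a^2 - 8*a + 1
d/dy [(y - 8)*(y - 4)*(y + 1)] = 3*y^2 - 22*y + 20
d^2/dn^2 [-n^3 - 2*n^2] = -6*n - 4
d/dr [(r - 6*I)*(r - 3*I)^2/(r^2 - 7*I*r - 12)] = (r^2 - 8*I*r - 18)/(r^2 - 8*I*r - 16)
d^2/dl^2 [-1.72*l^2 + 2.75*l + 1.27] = -3.44000000000000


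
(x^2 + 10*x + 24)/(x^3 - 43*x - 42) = (x + 4)/(x^2 - 6*x - 7)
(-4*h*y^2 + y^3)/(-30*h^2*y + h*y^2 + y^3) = y*(-4*h + y)/(-30*h^2 + h*y + y^2)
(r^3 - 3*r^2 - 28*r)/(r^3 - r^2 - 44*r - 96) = r*(r - 7)/(r^2 - 5*r - 24)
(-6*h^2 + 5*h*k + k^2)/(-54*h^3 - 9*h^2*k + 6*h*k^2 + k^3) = (h - k)/(9*h^2 - k^2)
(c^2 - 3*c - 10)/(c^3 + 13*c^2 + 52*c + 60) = (c - 5)/(c^2 + 11*c + 30)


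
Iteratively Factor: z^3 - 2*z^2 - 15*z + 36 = (z + 4)*(z^2 - 6*z + 9) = (z - 3)*(z + 4)*(z - 3)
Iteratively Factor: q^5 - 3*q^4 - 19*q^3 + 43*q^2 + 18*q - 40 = (q - 1)*(q^4 - 2*q^3 - 21*q^2 + 22*q + 40) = (q - 1)*(q + 1)*(q^3 - 3*q^2 - 18*q + 40) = (q - 2)*(q - 1)*(q + 1)*(q^2 - q - 20) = (q - 5)*(q - 2)*(q - 1)*(q + 1)*(q + 4)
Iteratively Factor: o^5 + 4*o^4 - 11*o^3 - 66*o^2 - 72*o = (o)*(o^4 + 4*o^3 - 11*o^2 - 66*o - 72) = o*(o + 3)*(o^3 + o^2 - 14*o - 24) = o*(o + 2)*(o + 3)*(o^2 - o - 12) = o*(o + 2)*(o + 3)^2*(o - 4)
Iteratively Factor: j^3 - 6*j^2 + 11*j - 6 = (j - 3)*(j^2 - 3*j + 2) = (j - 3)*(j - 1)*(j - 2)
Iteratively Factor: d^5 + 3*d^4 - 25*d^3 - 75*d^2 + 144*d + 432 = (d - 4)*(d^4 + 7*d^3 + 3*d^2 - 63*d - 108) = (d - 4)*(d + 3)*(d^3 + 4*d^2 - 9*d - 36) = (d - 4)*(d + 3)^2*(d^2 + d - 12) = (d - 4)*(d + 3)^2*(d + 4)*(d - 3)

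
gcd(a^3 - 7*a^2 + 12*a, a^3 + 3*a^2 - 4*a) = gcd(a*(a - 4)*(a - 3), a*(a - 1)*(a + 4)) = a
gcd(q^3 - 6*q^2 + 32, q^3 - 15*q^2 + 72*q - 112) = q^2 - 8*q + 16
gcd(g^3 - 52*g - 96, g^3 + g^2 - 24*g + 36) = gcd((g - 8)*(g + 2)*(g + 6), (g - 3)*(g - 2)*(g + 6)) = g + 6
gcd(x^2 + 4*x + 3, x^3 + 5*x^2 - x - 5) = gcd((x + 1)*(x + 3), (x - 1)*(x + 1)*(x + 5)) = x + 1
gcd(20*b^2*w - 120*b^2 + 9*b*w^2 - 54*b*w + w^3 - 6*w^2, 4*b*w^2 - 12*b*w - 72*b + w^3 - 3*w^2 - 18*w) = 4*b*w - 24*b + w^2 - 6*w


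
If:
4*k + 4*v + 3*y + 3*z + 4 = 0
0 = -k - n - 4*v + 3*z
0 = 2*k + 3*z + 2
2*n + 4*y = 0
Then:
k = -3*z/2 - 1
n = 3*z/5 + 2/5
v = 39*z/40 + 3/20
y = -3*z/10 - 1/5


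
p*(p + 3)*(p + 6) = p^3 + 9*p^2 + 18*p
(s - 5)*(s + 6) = s^2 + s - 30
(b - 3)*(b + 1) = b^2 - 2*b - 3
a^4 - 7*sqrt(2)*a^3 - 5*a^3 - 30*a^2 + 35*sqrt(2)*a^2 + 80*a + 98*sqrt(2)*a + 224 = (a - 7)*(a + 2)*(a - 8*sqrt(2))*(a + sqrt(2))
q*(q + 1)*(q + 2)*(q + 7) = q^4 + 10*q^3 + 23*q^2 + 14*q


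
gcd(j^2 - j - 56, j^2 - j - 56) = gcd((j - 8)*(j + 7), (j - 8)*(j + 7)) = j^2 - j - 56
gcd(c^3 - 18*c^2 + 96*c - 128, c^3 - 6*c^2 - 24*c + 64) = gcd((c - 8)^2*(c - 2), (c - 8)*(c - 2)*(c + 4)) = c^2 - 10*c + 16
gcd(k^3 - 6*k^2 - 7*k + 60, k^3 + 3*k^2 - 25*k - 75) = k^2 - 2*k - 15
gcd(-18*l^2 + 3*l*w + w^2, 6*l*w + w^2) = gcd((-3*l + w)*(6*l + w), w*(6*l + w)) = 6*l + w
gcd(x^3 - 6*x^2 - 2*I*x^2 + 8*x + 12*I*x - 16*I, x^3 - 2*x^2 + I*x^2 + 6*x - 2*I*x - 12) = x^2 + x*(-2 - 2*I) + 4*I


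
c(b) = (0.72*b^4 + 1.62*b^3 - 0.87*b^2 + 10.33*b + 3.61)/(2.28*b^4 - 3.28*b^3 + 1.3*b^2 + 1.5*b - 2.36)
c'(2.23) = -2.31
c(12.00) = 0.42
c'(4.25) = -0.17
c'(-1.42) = -1.62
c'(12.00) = -0.01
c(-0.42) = 0.40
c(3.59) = 0.91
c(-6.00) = 0.13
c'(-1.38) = -1.84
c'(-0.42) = -5.11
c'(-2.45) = -0.27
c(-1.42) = -0.86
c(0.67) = -8.30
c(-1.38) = -0.93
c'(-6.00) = -0.03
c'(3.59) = -0.32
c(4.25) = 0.75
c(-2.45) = -0.19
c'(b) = (-9.12*b^3 + 9.84*b^2 - 2.6*b - 1.5)*(0.72*b^4 + 1.62*b^3 - 0.87*b^2 + 10.33*b + 3.61)/(2.28*b^4 - 3.28*b^3 + 1.3*b^2 + 1.5*b - 2.36)^2 + (2.88*b^3 + 4.86*b^2 - 1.74*b + 10.33)/(2.28*b^4 - 3.28*b^3 + 1.3*b^2 + 1.5*b - 2.36) = (-6.0552*b^6 + 5.8392*b^5 - 68.1648*b^4 + 32.9048*b^3 + 9.3188*b^2 - 5.2796*b - 29.7938)/(5.1984*b^8 - 14.9568*b^7 + 16.6864*b^6 - 1.688*b^5 - 18.9116*b^4 + 19.3816*b^3 - 3.886*b^2 - 7.08*b + 5.5696)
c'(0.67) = -19.42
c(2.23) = 2.12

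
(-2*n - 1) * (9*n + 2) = -18*n^2 - 13*n - 2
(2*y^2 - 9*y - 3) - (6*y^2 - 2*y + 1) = -4*y^2 - 7*y - 4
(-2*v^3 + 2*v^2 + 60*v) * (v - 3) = -2*v^4 + 8*v^3 + 54*v^2 - 180*v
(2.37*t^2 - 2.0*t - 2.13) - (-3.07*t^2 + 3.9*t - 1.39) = 5.44*t^2 - 5.9*t - 0.74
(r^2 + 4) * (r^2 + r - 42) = r^4 + r^3 - 38*r^2 + 4*r - 168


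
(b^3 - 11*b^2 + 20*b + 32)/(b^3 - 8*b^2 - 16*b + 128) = (b + 1)/(b + 4)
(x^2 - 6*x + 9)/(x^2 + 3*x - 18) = (x - 3)/(x + 6)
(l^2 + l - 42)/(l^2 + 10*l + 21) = (l - 6)/(l + 3)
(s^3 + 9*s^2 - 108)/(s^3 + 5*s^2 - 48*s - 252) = (s - 3)/(s - 7)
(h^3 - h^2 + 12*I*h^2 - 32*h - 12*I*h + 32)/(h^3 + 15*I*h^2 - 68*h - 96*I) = (h - 1)/(h + 3*I)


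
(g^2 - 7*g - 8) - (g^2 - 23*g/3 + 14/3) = 2*g/3 - 38/3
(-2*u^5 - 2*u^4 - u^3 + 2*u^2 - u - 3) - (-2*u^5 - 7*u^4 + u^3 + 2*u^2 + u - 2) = 5*u^4 - 2*u^3 - 2*u - 1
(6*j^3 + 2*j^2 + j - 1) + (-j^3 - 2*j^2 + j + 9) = 5*j^3 + 2*j + 8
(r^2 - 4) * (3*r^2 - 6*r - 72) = 3*r^4 - 6*r^3 - 84*r^2 + 24*r + 288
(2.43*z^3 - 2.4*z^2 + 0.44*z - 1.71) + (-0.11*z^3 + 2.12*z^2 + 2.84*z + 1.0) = 2.32*z^3 - 0.28*z^2 + 3.28*z - 0.71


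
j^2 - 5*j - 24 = (j - 8)*(j + 3)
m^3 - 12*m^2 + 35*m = m*(m - 7)*(m - 5)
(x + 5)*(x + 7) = x^2 + 12*x + 35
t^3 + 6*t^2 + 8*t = t*(t + 2)*(t + 4)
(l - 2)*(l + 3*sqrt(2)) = l^2 - 2*l + 3*sqrt(2)*l - 6*sqrt(2)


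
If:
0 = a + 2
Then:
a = -2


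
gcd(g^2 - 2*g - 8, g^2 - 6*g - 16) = g + 2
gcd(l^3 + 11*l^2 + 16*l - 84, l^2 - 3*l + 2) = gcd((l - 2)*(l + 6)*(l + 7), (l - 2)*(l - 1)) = l - 2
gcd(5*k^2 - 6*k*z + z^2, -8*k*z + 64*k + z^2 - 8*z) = 1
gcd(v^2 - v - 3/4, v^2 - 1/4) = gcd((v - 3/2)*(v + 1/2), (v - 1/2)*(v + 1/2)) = v + 1/2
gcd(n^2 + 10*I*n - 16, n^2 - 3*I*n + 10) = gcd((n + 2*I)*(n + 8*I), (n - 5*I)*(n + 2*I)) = n + 2*I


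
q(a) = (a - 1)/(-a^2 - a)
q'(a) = (a - 1)*(2*a + 1)/(-a^2 - a)^2 + 1/(-a^2 - a) = (a^2 - 2*a - 1)/(a^2*(a^2 + 2*a + 1))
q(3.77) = -0.15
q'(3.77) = 0.02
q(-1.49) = 3.41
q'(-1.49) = 7.88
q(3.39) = -0.16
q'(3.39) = 0.02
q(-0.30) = -6.19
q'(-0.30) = -7.03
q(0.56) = 0.50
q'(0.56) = -2.37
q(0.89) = 0.07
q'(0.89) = -0.70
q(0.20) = 3.33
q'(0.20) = -23.61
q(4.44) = -0.14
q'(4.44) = 0.02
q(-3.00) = 0.67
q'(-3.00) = 0.39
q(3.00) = -0.17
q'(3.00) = 0.01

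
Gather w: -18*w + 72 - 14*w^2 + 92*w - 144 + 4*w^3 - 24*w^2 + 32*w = 4*w^3 - 38*w^2 + 106*w - 72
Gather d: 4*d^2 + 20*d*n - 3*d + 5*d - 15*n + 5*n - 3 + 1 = 4*d^2 + d*(20*n + 2) - 10*n - 2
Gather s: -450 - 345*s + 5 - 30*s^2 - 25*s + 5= -30*s^2 - 370*s - 440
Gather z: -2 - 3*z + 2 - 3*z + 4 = 4 - 6*z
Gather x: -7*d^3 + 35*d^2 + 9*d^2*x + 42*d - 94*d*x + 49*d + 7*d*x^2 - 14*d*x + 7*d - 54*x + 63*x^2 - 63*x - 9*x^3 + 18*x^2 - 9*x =-7*d^3 + 35*d^2 + 98*d - 9*x^3 + x^2*(7*d + 81) + x*(9*d^2 - 108*d - 126)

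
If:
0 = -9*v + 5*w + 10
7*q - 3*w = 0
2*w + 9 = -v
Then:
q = -39/23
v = -25/23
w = -91/23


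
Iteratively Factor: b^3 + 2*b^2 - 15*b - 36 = (b + 3)*(b^2 - b - 12) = (b + 3)^2*(b - 4)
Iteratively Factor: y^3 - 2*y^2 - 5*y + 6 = (y + 2)*(y^2 - 4*y + 3) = (y - 1)*(y + 2)*(y - 3)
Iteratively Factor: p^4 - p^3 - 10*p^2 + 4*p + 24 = (p - 3)*(p^3 + 2*p^2 - 4*p - 8) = (p - 3)*(p + 2)*(p^2 - 4) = (p - 3)*(p + 2)^2*(p - 2)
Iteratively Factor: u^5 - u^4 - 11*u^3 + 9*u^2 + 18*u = (u)*(u^4 - u^3 - 11*u^2 + 9*u + 18) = u*(u + 1)*(u^3 - 2*u^2 - 9*u + 18) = u*(u - 2)*(u + 1)*(u^2 - 9) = u*(u - 2)*(u + 1)*(u + 3)*(u - 3)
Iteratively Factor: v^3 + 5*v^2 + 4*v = (v)*(v^2 + 5*v + 4) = v*(v + 4)*(v + 1)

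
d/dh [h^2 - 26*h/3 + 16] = 2*h - 26/3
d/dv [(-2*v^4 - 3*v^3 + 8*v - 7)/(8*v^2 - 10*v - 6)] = (-16*v^5 + 18*v^4 + 54*v^3 - 5*v^2 + 56*v - 59)/(2*(16*v^4 - 40*v^3 + v^2 + 30*v + 9))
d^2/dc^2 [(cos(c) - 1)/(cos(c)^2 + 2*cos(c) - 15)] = (6*(1 - cos(c)^2)^2 - cos(c)^5 - 82*cos(c)^3 + 40*cos(c)^2 - 117*cos(c) + 16)/(cos(c)^2 + 2*cos(c) - 15)^3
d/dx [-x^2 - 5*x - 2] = -2*x - 5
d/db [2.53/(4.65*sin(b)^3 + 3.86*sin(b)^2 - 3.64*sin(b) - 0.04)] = (-35.2935*sin(b)^2 - 19.5316*sin(b) + 9.2092)*cos(b)/(4.65*sin(b)^3 + 3.86*sin(b)^2 - 3.64*sin(b) - 0.04)^2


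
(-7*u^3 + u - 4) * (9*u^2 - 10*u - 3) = -63*u^5 + 70*u^4 + 30*u^3 - 46*u^2 + 37*u + 12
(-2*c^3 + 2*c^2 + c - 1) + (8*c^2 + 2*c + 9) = -2*c^3 + 10*c^2 + 3*c + 8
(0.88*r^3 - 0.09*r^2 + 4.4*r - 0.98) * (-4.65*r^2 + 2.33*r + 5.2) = -4.092*r^5 + 2.4689*r^4 - 16.0937*r^3 + 14.341*r^2 + 20.5966*r - 5.096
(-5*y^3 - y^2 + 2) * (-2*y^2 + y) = 10*y^5 - 3*y^4 - y^3 - 4*y^2 + 2*y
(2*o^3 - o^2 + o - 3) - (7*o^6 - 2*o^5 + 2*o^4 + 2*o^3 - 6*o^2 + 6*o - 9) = -7*o^6 + 2*o^5 - 2*o^4 + 5*o^2 - 5*o + 6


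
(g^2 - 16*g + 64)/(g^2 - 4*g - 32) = (g - 8)/(g + 4)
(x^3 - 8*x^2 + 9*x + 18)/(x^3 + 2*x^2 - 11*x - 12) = (x - 6)/(x + 4)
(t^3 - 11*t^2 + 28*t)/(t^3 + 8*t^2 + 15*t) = (t^2 - 11*t + 28)/(t^2 + 8*t + 15)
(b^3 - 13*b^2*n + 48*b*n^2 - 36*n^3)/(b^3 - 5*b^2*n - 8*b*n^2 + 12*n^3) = (b - 6*n)/(b + 2*n)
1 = 1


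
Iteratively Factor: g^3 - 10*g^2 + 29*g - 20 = (g - 4)*(g^2 - 6*g + 5) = (g - 5)*(g - 4)*(g - 1)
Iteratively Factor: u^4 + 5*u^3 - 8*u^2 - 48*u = (u - 3)*(u^3 + 8*u^2 + 16*u) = (u - 3)*(u + 4)*(u^2 + 4*u) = u*(u - 3)*(u + 4)*(u + 4)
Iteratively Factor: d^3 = (d)*(d^2) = d^2*(d)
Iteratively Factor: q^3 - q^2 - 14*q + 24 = (q + 4)*(q^2 - 5*q + 6) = (q - 3)*(q + 4)*(q - 2)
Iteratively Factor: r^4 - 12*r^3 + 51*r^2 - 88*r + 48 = (r - 4)*(r^3 - 8*r^2 + 19*r - 12) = (r - 4)*(r - 1)*(r^2 - 7*r + 12) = (r - 4)*(r - 3)*(r - 1)*(r - 4)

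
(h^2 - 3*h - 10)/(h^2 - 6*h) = (h^2 - 3*h - 10)/(h*(h - 6))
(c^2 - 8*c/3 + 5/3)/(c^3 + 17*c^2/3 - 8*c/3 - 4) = (3*c - 5)/(3*c^2 + 20*c + 12)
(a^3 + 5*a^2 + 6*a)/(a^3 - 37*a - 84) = a*(a + 2)/(a^2 - 3*a - 28)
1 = 1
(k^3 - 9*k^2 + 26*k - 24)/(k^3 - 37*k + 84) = (k - 2)/(k + 7)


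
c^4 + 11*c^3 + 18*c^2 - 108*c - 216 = (c - 3)*(c + 2)*(c + 6)^2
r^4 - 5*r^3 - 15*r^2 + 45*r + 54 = (r - 6)*(r - 3)*(r + 1)*(r + 3)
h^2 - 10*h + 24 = (h - 6)*(h - 4)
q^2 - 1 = (q - 1)*(q + 1)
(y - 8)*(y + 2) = y^2 - 6*y - 16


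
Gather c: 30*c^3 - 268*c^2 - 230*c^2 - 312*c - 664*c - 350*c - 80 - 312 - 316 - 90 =30*c^3 - 498*c^2 - 1326*c - 798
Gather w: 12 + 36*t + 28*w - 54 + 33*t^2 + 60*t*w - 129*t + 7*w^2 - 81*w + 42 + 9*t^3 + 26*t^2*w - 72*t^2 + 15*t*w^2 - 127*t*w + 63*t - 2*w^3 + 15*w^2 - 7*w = 9*t^3 - 39*t^2 - 30*t - 2*w^3 + w^2*(15*t + 22) + w*(26*t^2 - 67*t - 60)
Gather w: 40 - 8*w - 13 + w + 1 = 28 - 7*w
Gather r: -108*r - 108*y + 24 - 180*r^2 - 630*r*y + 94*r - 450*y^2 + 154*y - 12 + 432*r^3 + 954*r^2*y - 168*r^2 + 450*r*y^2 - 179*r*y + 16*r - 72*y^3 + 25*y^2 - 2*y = 432*r^3 + r^2*(954*y - 348) + r*(450*y^2 - 809*y + 2) - 72*y^3 - 425*y^2 + 44*y + 12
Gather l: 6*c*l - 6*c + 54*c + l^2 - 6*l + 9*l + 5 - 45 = 48*c + l^2 + l*(6*c + 3) - 40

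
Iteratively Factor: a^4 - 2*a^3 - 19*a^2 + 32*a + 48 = (a - 3)*(a^3 + a^2 - 16*a - 16) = (a - 3)*(a + 4)*(a^2 - 3*a - 4) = (a - 3)*(a + 1)*(a + 4)*(a - 4)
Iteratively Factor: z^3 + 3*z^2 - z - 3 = (z + 1)*(z^2 + 2*z - 3) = (z - 1)*(z + 1)*(z + 3)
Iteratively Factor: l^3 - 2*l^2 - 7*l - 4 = (l - 4)*(l^2 + 2*l + 1) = (l - 4)*(l + 1)*(l + 1)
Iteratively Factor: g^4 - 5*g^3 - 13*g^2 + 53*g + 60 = (g - 4)*(g^3 - g^2 - 17*g - 15) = (g - 4)*(g + 1)*(g^2 - 2*g - 15) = (g - 4)*(g + 1)*(g + 3)*(g - 5)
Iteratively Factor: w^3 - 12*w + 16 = (w - 2)*(w^2 + 2*w - 8) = (w - 2)^2*(w + 4)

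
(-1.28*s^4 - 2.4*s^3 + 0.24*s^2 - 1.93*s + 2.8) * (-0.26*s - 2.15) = 0.3328*s^5 + 3.376*s^4 + 5.0976*s^3 - 0.0142*s^2 + 3.4215*s - 6.02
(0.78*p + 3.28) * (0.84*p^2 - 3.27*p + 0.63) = 0.6552*p^3 + 0.2046*p^2 - 10.2342*p + 2.0664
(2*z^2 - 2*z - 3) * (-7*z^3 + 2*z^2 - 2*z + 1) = -14*z^5 + 18*z^4 + 13*z^3 + 4*z - 3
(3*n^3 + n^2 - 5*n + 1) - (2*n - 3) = 3*n^3 + n^2 - 7*n + 4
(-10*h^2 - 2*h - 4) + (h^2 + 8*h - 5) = -9*h^2 + 6*h - 9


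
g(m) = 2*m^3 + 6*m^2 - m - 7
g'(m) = 6*m^2 + 12*m - 1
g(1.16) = 3.04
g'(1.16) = 20.99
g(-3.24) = -8.80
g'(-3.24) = 23.11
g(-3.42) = -13.40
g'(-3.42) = 28.14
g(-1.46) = 1.03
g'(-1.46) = -5.73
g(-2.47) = 1.94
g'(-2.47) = 5.97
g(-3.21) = -8.12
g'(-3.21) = 22.30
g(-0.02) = -6.98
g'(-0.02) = -1.24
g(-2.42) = 2.21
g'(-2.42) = 5.10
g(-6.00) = -217.00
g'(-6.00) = 143.00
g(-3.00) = -4.00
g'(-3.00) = 17.00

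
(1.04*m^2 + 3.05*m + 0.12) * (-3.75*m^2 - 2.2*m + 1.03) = -3.9*m^4 - 13.7255*m^3 - 6.0888*m^2 + 2.8775*m + 0.1236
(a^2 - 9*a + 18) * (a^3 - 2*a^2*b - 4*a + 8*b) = a^5 - 2*a^4*b - 9*a^4 + 18*a^3*b + 14*a^3 - 28*a^2*b + 36*a^2 - 72*a*b - 72*a + 144*b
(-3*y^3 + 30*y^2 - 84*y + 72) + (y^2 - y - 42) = -3*y^3 + 31*y^2 - 85*y + 30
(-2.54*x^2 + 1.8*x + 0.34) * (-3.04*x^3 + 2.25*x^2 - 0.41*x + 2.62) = 7.7216*x^5 - 11.187*x^4 + 4.0578*x^3 - 6.6278*x^2 + 4.5766*x + 0.8908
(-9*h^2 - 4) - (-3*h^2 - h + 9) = -6*h^2 + h - 13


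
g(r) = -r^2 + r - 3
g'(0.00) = 1.00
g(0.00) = -3.00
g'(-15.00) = 31.00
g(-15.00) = -243.00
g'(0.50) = 0.00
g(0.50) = -2.75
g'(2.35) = -3.70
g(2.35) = -6.17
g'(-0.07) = 1.14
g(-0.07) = -3.07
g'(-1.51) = 4.02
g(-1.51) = -6.79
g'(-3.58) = 8.16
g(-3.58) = -19.40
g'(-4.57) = 10.14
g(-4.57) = -28.45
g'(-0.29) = 1.58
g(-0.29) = -3.37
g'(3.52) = -6.04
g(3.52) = -11.87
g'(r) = 1 - 2*r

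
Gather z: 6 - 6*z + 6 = 12 - 6*z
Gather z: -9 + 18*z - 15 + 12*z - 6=30*z - 30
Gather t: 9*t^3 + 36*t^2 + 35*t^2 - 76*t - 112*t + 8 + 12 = 9*t^3 + 71*t^2 - 188*t + 20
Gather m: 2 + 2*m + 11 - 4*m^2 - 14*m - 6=-4*m^2 - 12*m + 7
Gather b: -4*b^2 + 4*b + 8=-4*b^2 + 4*b + 8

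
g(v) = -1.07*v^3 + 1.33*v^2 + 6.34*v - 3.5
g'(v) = -3.21*v^2 + 2.66*v + 6.34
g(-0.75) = -7.06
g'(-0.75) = 2.54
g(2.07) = 5.83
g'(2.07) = -1.91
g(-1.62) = -5.73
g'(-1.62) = -6.39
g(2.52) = 3.80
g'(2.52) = -7.34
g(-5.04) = 135.32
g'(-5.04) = -88.61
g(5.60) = -114.20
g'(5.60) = -79.43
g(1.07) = 3.50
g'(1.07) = 5.51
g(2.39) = 4.64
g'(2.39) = -5.64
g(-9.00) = 827.20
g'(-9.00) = -277.61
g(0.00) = -3.50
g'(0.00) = 6.34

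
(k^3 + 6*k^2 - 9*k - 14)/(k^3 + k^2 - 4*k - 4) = (k + 7)/(k + 2)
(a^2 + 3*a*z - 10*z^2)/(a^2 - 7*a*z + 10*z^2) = (-a - 5*z)/(-a + 5*z)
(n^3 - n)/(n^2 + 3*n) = (n^2 - 1)/(n + 3)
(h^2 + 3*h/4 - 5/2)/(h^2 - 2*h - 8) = (h - 5/4)/(h - 4)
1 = 1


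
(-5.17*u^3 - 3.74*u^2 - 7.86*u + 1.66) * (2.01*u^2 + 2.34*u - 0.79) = -10.3917*u^5 - 19.6152*u^4 - 20.4659*u^3 - 12.1012*u^2 + 10.0938*u - 1.3114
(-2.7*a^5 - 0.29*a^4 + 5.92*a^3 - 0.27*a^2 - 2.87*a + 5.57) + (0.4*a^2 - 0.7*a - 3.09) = -2.7*a^5 - 0.29*a^4 + 5.92*a^3 + 0.13*a^2 - 3.57*a + 2.48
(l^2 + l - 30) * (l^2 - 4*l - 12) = l^4 - 3*l^3 - 46*l^2 + 108*l + 360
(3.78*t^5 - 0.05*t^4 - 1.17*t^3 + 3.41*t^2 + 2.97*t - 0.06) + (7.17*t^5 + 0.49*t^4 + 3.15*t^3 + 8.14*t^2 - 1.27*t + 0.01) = 10.95*t^5 + 0.44*t^4 + 1.98*t^3 + 11.55*t^2 + 1.7*t - 0.05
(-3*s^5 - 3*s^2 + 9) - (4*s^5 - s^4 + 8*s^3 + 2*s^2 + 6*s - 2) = -7*s^5 + s^4 - 8*s^3 - 5*s^2 - 6*s + 11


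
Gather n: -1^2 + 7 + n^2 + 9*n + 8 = n^2 + 9*n + 14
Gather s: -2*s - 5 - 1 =-2*s - 6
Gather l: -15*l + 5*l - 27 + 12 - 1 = -10*l - 16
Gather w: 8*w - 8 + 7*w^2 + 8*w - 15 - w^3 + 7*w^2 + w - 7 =-w^3 + 14*w^2 + 17*w - 30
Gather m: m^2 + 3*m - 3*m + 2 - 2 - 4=m^2 - 4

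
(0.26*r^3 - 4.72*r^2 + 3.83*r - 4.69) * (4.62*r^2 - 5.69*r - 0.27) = 1.2012*r^5 - 23.2858*r^4 + 44.4812*r^3 - 42.1861*r^2 + 25.652*r + 1.2663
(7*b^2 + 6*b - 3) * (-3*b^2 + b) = -21*b^4 - 11*b^3 + 15*b^2 - 3*b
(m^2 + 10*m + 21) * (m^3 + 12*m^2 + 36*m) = m^5 + 22*m^4 + 177*m^3 + 612*m^2 + 756*m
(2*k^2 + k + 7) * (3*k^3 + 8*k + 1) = 6*k^5 + 3*k^4 + 37*k^3 + 10*k^2 + 57*k + 7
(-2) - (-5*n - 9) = 5*n + 7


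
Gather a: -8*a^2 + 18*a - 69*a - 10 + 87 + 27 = -8*a^2 - 51*a + 104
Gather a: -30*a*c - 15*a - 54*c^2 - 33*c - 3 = a*(-30*c - 15) - 54*c^2 - 33*c - 3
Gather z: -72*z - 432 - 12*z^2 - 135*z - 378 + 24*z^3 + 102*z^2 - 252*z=24*z^3 + 90*z^2 - 459*z - 810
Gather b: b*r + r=b*r + r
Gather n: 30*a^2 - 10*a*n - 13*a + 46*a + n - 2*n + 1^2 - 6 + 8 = 30*a^2 + 33*a + n*(-10*a - 1) + 3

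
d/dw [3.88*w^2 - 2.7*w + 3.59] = 7.76*w - 2.7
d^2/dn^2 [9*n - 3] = 0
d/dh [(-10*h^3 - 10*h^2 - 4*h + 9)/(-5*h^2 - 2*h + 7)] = 10*(5*h^4 + 4*h^3 - 21*h^2 - 5*h - 1)/(25*h^4 + 20*h^3 - 66*h^2 - 28*h + 49)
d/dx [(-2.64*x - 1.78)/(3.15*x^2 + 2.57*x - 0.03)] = (8.316*x^2 + 11.214*x + 4.6538)/(9.9225*x^4 + 16.191*x^3 + 6.4159*x^2 - 0.1542*x + 0.0009)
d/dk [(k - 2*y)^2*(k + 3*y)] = (k - 2*y)*(3*k + 4*y)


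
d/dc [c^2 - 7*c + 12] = 2*c - 7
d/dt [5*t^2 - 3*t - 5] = 10*t - 3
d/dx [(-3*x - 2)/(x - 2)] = 8/(x - 2)^2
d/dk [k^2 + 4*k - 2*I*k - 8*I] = 2*k + 4 - 2*I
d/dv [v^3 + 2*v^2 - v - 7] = 3*v^2 + 4*v - 1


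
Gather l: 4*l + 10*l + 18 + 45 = 14*l + 63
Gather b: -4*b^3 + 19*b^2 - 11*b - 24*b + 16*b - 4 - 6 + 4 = -4*b^3 + 19*b^2 - 19*b - 6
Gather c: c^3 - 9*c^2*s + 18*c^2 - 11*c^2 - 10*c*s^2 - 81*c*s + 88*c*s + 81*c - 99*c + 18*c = c^3 + c^2*(7 - 9*s) + c*(-10*s^2 + 7*s)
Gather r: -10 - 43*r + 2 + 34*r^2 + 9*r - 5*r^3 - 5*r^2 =-5*r^3 + 29*r^2 - 34*r - 8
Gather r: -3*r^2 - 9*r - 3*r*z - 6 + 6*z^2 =-3*r^2 + r*(-3*z - 9) + 6*z^2 - 6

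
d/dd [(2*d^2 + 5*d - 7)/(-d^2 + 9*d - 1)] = (23*d^2 - 18*d + 58)/(d^4 - 18*d^3 + 83*d^2 - 18*d + 1)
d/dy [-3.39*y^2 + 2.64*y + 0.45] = 2.64 - 6.78*y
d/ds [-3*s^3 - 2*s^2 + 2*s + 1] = -9*s^2 - 4*s + 2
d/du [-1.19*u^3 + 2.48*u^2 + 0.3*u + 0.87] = -3.57*u^2 + 4.96*u + 0.3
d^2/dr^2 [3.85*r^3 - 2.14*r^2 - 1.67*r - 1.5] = 23.1*r - 4.28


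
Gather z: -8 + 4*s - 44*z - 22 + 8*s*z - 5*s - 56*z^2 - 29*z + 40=-s - 56*z^2 + z*(8*s - 73) + 10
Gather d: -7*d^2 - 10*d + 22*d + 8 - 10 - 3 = -7*d^2 + 12*d - 5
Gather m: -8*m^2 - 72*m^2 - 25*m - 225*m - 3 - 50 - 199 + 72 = -80*m^2 - 250*m - 180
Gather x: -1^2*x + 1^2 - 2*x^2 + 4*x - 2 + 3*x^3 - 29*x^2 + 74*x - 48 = 3*x^3 - 31*x^2 + 77*x - 49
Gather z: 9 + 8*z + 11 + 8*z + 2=16*z + 22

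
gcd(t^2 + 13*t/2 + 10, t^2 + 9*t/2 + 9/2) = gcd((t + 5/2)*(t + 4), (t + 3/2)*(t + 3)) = 1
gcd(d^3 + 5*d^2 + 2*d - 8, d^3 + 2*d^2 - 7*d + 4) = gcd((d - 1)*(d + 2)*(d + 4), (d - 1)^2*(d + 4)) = d^2 + 3*d - 4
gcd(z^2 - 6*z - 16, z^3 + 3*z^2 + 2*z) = z + 2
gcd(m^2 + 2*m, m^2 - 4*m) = m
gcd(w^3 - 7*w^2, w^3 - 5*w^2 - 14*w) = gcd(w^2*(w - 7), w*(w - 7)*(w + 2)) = w^2 - 7*w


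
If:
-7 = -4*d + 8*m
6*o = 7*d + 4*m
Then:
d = 2*o/3 + 7/18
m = o/3 - 49/72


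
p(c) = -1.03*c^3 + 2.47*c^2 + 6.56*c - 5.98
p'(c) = -3.09*c^2 + 4.94*c + 6.56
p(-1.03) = -8.99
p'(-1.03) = -1.81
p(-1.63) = -5.65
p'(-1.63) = -9.70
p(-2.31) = 4.74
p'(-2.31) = -21.34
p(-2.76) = 16.39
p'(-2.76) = -30.61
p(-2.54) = 10.17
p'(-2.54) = -25.92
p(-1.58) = -6.12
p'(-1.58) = -8.96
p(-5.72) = 230.07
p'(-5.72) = -122.80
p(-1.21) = -8.48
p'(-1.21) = -3.94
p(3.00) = 8.12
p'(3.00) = -6.43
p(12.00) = -1351.42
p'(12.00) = -379.12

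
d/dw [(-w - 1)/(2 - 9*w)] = -11/(9*w - 2)^2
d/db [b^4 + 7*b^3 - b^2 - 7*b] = 4*b^3 + 21*b^2 - 2*b - 7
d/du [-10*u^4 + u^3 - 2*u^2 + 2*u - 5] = -40*u^3 + 3*u^2 - 4*u + 2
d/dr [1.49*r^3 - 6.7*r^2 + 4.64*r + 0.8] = 4.47*r^2 - 13.4*r + 4.64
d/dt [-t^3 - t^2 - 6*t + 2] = -3*t^2 - 2*t - 6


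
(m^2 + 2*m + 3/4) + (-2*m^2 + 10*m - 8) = -m^2 + 12*m - 29/4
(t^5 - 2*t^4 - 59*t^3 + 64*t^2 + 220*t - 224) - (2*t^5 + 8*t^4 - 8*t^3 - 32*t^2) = -t^5 - 10*t^4 - 51*t^3 + 96*t^2 + 220*t - 224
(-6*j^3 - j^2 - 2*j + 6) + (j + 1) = -6*j^3 - j^2 - j + 7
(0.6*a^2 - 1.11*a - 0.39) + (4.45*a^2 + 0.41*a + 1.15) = 5.05*a^2 - 0.7*a + 0.76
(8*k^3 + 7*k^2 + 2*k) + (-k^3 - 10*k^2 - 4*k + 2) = 7*k^3 - 3*k^2 - 2*k + 2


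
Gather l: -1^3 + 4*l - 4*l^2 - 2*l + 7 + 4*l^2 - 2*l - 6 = 0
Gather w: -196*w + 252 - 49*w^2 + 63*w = -49*w^2 - 133*w + 252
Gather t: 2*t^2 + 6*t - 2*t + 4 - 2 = 2*t^2 + 4*t + 2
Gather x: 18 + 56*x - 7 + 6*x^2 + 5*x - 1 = 6*x^2 + 61*x + 10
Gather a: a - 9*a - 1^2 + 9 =8 - 8*a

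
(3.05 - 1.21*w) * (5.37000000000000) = 16.3785 - 6.4977*w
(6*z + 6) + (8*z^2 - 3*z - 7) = 8*z^2 + 3*z - 1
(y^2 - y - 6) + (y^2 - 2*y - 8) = 2*y^2 - 3*y - 14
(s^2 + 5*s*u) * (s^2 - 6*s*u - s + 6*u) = s^4 - s^3*u - s^3 - 30*s^2*u^2 + s^2*u + 30*s*u^2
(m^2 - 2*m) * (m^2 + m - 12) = m^4 - m^3 - 14*m^2 + 24*m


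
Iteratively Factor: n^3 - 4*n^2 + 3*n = (n)*(n^2 - 4*n + 3) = n*(n - 3)*(n - 1)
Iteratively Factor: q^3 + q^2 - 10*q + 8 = (q + 4)*(q^2 - 3*q + 2) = (q - 1)*(q + 4)*(q - 2)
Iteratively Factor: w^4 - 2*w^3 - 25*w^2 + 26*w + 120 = (w + 2)*(w^3 - 4*w^2 - 17*w + 60) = (w - 3)*(w + 2)*(w^2 - w - 20) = (w - 5)*(w - 3)*(w + 2)*(w + 4)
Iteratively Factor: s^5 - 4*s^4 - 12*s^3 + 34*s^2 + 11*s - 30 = (s + 1)*(s^4 - 5*s^3 - 7*s^2 + 41*s - 30) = (s - 2)*(s + 1)*(s^3 - 3*s^2 - 13*s + 15) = (s - 5)*(s - 2)*(s + 1)*(s^2 + 2*s - 3) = (s - 5)*(s - 2)*(s + 1)*(s + 3)*(s - 1)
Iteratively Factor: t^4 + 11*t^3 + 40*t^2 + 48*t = (t)*(t^3 + 11*t^2 + 40*t + 48) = t*(t + 3)*(t^2 + 8*t + 16) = t*(t + 3)*(t + 4)*(t + 4)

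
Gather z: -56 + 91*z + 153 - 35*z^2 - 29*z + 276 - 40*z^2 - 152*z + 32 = -75*z^2 - 90*z + 405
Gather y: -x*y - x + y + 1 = -x + y*(1 - x) + 1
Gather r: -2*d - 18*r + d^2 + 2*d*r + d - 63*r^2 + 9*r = d^2 - d - 63*r^2 + r*(2*d - 9)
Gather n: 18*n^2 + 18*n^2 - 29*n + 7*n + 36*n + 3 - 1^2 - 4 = 36*n^2 + 14*n - 2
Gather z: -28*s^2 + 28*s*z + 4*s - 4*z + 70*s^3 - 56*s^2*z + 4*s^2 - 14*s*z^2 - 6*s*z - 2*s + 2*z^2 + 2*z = 70*s^3 - 24*s^2 + 2*s + z^2*(2 - 14*s) + z*(-56*s^2 + 22*s - 2)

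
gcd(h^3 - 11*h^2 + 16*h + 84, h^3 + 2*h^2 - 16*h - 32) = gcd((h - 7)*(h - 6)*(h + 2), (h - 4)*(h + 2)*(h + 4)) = h + 2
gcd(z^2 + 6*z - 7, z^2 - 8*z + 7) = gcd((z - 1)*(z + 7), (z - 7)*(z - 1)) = z - 1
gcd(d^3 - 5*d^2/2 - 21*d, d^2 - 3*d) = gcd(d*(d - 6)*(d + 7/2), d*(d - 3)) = d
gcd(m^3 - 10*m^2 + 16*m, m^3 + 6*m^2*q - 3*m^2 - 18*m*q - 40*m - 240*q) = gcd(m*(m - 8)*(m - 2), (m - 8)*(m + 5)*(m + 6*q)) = m - 8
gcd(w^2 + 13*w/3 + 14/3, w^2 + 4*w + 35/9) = w + 7/3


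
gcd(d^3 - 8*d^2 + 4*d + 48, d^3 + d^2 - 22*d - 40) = d + 2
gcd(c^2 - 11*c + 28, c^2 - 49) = c - 7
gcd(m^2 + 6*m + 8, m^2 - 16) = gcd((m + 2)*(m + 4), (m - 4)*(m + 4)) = m + 4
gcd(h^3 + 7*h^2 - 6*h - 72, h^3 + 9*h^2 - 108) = h^2 + 3*h - 18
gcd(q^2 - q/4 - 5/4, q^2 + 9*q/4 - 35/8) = q - 5/4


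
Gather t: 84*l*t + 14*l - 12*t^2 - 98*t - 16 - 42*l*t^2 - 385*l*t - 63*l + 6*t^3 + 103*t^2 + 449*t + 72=-49*l + 6*t^3 + t^2*(91 - 42*l) + t*(351 - 301*l) + 56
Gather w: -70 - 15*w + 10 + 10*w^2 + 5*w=10*w^2 - 10*w - 60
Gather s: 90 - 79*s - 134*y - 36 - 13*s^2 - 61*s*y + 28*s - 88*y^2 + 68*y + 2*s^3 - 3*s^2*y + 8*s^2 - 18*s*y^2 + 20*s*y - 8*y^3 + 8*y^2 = 2*s^3 + s^2*(-3*y - 5) + s*(-18*y^2 - 41*y - 51) - 8*y^3 - 80*y^2 - 66*y + 54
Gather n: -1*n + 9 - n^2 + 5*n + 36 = -n^2 + 4*n + 45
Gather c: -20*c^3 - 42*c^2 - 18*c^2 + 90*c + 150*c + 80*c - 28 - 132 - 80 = -20*c^3 - 60*c^2 + 320*c - 240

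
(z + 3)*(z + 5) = z^2 + 8*z + 15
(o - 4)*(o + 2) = o^2 - 2*o - 8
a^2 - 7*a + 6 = (a - 6)*(a - 1)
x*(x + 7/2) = x^2 + 7*x/2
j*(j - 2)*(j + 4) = j^3 + 2*j^2 - 8*j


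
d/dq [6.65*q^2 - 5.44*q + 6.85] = 13.3*q - 5.44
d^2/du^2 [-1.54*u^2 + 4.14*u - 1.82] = -3.08000000000000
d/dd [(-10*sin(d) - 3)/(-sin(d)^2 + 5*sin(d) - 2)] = (-10*sin(d)^2 - 6*sin(d) + 35)*cos(d)/(sin(d)^2 - 5*sin(d) + 2)^2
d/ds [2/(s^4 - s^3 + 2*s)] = 2*(-4*s^3 + 3*s^2 - 2)/(s^2*(s^3 - s^2 + 2)^2)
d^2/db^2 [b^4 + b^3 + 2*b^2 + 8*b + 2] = 12*b^2 + 6*b + 4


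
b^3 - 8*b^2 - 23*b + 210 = (b - 7)*(b - 6)*(b + 5)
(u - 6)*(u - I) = u^2 - 6*u - I*u + 6*I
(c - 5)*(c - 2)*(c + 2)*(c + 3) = c^4 - 2*c^3 - 19*c^2 + 8*c + 60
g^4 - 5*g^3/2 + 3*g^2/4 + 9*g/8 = g*(g - 3/2)^2*(g + 1/2)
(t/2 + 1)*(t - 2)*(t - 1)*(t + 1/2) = t^4/2 - t^3/4 - 9*t^2/4 + t + 1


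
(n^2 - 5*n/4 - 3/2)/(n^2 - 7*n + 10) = (n + 3/4)/(n - 5)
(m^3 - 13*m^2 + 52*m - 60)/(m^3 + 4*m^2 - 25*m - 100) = (m^2 - 8*m + 12)/(m^2 + 9*m + 20)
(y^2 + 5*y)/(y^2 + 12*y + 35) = y/(y + 7)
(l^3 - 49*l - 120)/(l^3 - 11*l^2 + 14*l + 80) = (l^2 + 8*l + 15)/(l^2 - 3*l - 10)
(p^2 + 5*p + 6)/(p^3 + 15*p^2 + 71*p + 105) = (p + 2)/(p^2 + 12*p + 35)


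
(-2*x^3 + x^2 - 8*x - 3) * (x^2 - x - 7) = -2*x^5 + 3*x^4 + 5*x^3 - 2*x^2 + 59*x + 21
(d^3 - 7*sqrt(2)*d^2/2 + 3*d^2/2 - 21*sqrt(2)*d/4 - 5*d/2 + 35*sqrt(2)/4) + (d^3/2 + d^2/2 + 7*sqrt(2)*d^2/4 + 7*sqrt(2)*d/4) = 3*d^3/2 - 7*sqrt(2)*d^2/4 + 2*d^2 - 7*sqrt(2)*d/2 - 5*d/2 + 35*sqrt(2)/4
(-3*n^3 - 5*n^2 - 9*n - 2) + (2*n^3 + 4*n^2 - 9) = -n^3 - n^2 - 9*n - 11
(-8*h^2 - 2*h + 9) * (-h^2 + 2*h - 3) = 8*h^4 - 14*h^3 + 11*h^2 + 24*h - 27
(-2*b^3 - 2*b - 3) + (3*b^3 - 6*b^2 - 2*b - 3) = b^3 - 6*b^2 - 4*b - 6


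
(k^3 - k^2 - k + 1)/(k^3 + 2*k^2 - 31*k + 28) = (k^2 - 1)/(k^2 + 3*k - 28)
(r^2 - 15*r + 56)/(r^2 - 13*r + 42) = (r - 8)/(r - 6)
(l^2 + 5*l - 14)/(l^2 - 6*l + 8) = (l + 7)/(l - 4)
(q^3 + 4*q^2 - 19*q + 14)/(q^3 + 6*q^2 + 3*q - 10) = (q^2 + 5*q - 14)/(q^2 + 7*q + 10)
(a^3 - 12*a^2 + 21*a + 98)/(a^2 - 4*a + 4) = (a^3 - 12*a^2 + 21*a + 98)/(a^2 - 4*a + 4)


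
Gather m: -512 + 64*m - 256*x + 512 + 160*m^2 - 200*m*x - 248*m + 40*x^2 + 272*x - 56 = 160*m^2 + m*(-200*x - 184) + 40*x^2 + 16*x - 56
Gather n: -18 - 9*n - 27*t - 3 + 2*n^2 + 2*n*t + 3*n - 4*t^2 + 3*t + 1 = 2*n^2 + n*(2*t - 6) - 4*t^2 - 24*t - 20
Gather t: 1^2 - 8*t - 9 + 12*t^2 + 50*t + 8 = 12*t^2 + 42*t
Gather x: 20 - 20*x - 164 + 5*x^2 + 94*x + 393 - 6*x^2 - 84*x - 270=-x^2 - 10*x - 21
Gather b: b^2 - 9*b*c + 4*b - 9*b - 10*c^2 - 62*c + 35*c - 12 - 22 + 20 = b^2 + b*(-9*c - 5) - 10*c^2 - 27*c - 14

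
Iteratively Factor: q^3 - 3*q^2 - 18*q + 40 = (q - 2)*(q^2 - q - 20) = (q - 5)*(q - 2)*(q + 4)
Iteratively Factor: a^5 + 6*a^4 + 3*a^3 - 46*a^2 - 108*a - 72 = (a + 2)*(a^4 + 4*a^3 - 5*a^2 - 36*a - 36) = (a + 2)*(a + 3)*(a^3 + a^2 - 8*a - 12) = (a + 2)^2*(a + 3)*(a^2 - a - 6) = (a - 3)*(a + 2)^2*(a + 3)*(a + 2)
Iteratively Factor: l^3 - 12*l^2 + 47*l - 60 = (l - 4)*(l^2 - 8*l + 15) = (l - 4)*(l - 3)*(l - 5)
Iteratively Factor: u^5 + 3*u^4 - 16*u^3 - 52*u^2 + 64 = (u + 2)*(u^4 + u^3 - 18*u^2 - 16*u + 32) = (u - 1)*(u + 2)*(u^3 + 2*u^2 - 16*u - 32) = (u - 1)*(u + 2)^2*(u^2 - 16) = (u - 1)*(u + 2)^2*(u + 4)*(u - 4)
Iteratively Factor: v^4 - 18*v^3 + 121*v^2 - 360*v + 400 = (v - 4)*(v^3 - 14*v^2 + 65*v - 100) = (v - 5)*(v - 4)*(v^2 - 9*v + 20) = (v - 5)^2*(v - 4)*(v - 4)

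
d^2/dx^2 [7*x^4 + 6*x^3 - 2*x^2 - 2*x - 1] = 84*x^2 + 36*x - 4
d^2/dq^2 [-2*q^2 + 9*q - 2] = -4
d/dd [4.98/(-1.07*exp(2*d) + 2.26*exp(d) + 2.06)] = (10.6572*exp(d) - 11.2548)*exp(d)/(-1.07*exp(2*d) + 2.26*exp(d) + 2.06)^2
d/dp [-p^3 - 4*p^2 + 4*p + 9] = -3*p^2 - 8*p + 4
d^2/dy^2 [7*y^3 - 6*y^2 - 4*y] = 42*y - 12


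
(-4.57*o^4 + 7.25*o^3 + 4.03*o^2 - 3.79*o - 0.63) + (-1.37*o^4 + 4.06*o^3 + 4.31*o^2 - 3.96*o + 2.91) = -5.94*o^4 + 11.31*o^3 + 8.34*o^2 - 7.75*o + 2.28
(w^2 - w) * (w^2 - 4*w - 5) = w^4 - 5*w^3 - w^2 + 5*w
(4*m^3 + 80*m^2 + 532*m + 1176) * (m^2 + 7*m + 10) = 4*m^5 + 108*m^4 + 1132*m^3 + 5700*m^2 + 13552*m + 11760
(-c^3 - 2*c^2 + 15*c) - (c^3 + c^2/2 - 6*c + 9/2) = -2*c^3 - 5*c^2/2 + 21*c - 9/2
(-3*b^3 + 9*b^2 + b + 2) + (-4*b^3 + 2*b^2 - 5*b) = -7*b^3 + 11*b^2 - 4*b + 2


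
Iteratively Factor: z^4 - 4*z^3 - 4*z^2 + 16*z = (z - 2)*(z^3 - 2*z^2 - 8*z) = (z - 2)*(z + 2)*(z^2 - 4*z) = z*(z - 2)*(z + 2)*(z - 4)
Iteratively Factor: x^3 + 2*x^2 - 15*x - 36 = (x + 3)*(x^2 - x - 12) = (x - 4)*(x + 3)*(x + 3)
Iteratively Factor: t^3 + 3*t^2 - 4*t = (t - 1)*(t^2 + 4*t) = t*(t - 1)*(t + 4)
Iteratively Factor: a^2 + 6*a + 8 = (a + 4)*(a + 2)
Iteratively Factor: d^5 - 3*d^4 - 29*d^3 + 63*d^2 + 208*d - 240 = (d - 5)*(d^4 + 2*d^3 - 19*d^2 - 32*d + 48) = (d - 5)*(d + 4)*(d^3 - 2*d^2 - 11*d + 12) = (d - 5)*(d - 1)*(d + 4)*(d^2 - d - 12) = (d - 5)*(d - 1)*(d + 3)*(d + 4)*(d - 4)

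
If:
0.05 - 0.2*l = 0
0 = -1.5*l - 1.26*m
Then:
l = 0.25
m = -0.30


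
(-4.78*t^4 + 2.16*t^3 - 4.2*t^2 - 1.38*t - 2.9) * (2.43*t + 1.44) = -11.6154*t^5 - 1.6344*t^4 - 7.0956*t^3 - 9.4014*t^2 - 9.0342*t - 4.176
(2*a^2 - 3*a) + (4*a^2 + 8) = 6*a^2 - 3*a + 8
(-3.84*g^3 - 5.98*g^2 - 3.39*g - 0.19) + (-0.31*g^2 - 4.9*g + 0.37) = -3.84*g^3 - 6.29*g^2 - 8.29*g + 0.18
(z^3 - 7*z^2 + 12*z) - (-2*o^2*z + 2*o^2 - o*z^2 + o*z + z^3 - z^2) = 2*o^2*z - 2*o^2 + o*z^2 - o*z - 6*z^2 + 12*z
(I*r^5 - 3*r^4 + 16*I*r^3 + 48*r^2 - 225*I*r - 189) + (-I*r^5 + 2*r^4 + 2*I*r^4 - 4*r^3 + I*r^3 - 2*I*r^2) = -r^4 + 2*I*r^4 - 4*r^3 + 17*I*r^3 + 48*r^2 - 2*I*r^2 - 225*I*r - 189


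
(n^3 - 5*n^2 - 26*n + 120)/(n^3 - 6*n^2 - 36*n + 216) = (n^2 + n - 20)/(n^2 - 36)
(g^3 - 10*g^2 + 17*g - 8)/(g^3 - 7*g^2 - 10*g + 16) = (g - 1)/(g + 2)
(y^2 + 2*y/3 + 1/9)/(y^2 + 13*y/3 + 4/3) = (y + 1/3)/(y + 4)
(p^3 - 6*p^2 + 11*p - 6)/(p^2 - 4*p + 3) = p - 2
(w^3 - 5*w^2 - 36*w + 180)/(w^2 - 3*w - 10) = (w^2 - 36)/(w + 2)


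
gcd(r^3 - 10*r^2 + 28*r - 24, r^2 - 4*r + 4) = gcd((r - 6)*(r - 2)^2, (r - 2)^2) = r^2 - 4*r + 4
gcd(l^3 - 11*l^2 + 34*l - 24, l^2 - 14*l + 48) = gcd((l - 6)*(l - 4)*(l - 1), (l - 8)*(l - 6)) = l - 6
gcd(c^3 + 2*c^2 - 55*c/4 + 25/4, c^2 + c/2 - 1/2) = c - 1/2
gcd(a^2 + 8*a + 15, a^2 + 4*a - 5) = a + 5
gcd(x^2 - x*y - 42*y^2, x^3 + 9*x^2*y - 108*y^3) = x + 6*y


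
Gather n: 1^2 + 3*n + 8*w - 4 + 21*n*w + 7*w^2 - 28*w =n*(21*w + 3) + 7*w^2 - 20*w - 3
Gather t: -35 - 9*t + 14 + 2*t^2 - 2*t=2*t^2 - 11*t - 21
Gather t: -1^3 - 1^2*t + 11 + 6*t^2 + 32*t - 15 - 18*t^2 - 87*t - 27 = -12*t^2 - 56*t - 32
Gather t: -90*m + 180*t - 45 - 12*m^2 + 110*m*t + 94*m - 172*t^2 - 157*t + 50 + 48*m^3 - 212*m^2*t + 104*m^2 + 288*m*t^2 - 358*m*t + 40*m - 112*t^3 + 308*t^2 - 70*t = 48*m^3 + 92*m^2 + 44*m - 112*t^3 + t^2*(288*m + 136) + t*(-212*m^2 - 248*m - 47) + 5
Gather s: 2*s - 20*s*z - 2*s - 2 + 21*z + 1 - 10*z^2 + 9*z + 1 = -20*s*z - 10*z^2 + 30*z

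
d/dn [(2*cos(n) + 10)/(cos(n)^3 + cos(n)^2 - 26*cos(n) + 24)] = 2*(23*cos(n)/2 + 8*cos(2*n) + cos(3*n)/2 - 146)*sin(n)/(cos(n)^3 + cos(n)^2 - 26*cos(n) + 24)^2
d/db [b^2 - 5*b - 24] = 2*b - 5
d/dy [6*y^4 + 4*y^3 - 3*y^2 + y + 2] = 24*y^3 + 12*y^2 - 6*y + 1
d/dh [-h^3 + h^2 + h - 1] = -3*h^2 + 2*h + 1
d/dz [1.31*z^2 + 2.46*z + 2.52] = 2.62*z + 2.46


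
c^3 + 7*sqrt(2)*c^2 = c^2*(c + 7*sqrt(2))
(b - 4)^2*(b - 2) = b^3 - 10*b^2 + 32*b - 32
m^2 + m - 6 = (m - 2)*(m + 3)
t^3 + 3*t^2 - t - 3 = (t - 1)*(t + 1)*(t + 3)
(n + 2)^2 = n^2 + 4*n + 4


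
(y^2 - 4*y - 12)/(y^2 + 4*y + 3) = (y^2 - 4*y - 12)/(y^2 + 4*y + 3)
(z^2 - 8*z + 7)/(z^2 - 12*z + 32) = (z^2 - 8*z + 7)/(z^2 - 12*z + 32)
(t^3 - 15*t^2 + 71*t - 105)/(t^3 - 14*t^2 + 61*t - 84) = (t - 5)/(t - 4)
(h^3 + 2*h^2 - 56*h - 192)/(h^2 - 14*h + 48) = (h^2 + 10*h + 24)/(h - 6)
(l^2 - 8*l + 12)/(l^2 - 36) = (l - 2)/(l + 6)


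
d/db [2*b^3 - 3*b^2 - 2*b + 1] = 6*b^2 - 6*b - 2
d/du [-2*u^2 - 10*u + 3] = -4*u - 10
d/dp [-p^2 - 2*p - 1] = -2*p - 2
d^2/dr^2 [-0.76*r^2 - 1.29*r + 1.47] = -1.52000000000000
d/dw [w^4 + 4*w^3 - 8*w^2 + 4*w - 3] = 4*w^3 + 12*w^2 - 16*w + 4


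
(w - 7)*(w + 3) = w^2 - 4*w - 21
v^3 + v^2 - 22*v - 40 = (v - 5)*(v + 2)*(v + 4)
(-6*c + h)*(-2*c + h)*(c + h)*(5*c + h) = 60*c^4 + 32*c^3*h - 31*c^2*h^2 - 2*c*h^3 + h^4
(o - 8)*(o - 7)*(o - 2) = o^3 - 17*o^2 + 86*o - 112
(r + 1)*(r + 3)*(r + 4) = r^3 + 8*r^2 + 19*r + 12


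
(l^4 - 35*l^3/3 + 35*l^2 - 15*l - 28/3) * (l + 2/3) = l^5 - 11*l^4 + 245*l^3/9 + 25*l^2/3 - 58*l/3 - 56/9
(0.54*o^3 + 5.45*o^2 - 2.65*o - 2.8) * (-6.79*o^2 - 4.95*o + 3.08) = -3.6666*o^5 - 39.6785*o^4 - 7.3208*o^3 + 48.9155*o^2 + 5.698*o - 8.624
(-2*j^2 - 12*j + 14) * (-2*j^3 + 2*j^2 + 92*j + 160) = 4*j^5 + 20*j^4 - 236*j^3 - 1396*j^2 - 632*j + 2240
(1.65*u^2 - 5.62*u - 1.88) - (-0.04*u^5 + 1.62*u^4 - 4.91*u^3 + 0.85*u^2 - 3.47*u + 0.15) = 0.04*u^5 - 1.62*u^4 + 4.91*u^3 + 0.8*u^2 - 2.15*u - 2.03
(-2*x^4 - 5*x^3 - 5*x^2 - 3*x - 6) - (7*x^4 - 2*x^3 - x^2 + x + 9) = -9*x^4 - 3*x^3 - 4*x^2 - 4*x - 15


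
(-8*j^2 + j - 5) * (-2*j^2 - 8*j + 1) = 16*j^4 + 62*j^3 - 6*j^2 + 41*j - 5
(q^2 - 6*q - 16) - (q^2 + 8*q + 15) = -14*q - 31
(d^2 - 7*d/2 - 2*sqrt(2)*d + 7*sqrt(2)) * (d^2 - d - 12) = d^4 - 9*d^3/2 - 2*sqrt(2)*d^3 - 17*d^2/2 + 9*sqrt(2)*d^2 + 17*sqrt(2)*d + 42*d - 84*sqrt(2)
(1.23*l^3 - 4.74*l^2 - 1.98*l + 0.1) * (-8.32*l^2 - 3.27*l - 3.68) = -10.2336*l^5 + 35.4147*l^4 + 27.447*l^3 + 23.0858*l^2 + 6.9594*l - 0.368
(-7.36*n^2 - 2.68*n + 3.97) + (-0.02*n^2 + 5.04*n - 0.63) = -7.38*n^2 + 2.36*n + 3.34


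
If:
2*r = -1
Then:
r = -1/2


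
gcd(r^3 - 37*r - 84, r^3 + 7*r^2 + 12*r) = r^2 + 7*r + 12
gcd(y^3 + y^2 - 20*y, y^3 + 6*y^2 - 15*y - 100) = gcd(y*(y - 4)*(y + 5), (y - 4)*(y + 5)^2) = y^2 + y - 20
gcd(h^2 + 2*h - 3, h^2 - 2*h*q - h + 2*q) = h - 1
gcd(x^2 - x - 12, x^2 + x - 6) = x + 3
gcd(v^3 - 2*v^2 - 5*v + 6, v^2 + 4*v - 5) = v - 1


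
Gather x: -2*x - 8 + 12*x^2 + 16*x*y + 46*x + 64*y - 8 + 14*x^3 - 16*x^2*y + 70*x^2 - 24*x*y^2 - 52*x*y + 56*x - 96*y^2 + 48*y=14*x^3 + x^2*(82 - 16*y) + x*(-24*y^2 - 36*y + 100) - 96*y^2 + 112*y - 16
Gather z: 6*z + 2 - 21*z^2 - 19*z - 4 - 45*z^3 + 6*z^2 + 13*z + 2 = -45*z^3 - 15*z^2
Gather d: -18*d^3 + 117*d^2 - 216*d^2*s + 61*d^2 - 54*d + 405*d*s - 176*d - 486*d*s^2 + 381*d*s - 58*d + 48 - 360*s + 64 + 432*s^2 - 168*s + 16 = -18*d^3 + d^2*(178 - 216*s) + d*(-486*s^2 + 786*s - 288) + 432*s^2 - 528*s + 128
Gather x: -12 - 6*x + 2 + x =-5*x - 10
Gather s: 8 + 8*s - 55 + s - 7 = 9*s - 54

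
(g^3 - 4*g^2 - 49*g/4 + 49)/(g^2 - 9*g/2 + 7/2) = (g^2 - g/2 - 14)/(g - 1)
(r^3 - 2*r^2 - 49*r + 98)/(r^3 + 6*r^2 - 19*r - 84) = (r^2 - 9*r + 14)/(r^2 - r - 12)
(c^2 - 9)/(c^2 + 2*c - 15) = (c + 3)/(c + 5)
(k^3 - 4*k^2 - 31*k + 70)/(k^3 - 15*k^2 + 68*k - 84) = (k + 5)/(k - 6)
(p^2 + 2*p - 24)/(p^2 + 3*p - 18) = (p - 4)/(p - 3)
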